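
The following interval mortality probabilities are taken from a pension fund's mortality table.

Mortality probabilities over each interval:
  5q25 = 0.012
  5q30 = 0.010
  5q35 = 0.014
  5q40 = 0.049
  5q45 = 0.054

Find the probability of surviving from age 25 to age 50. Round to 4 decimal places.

0.8676

The overall survival probability is (1 − 0.012) × (1 − 0.010) × (1 − 0.014) × (1 − 0.049) × (1 − 0.054).
= 0.988 × 0.990 × 0.986 × 0.951 × 0.946 = 0.867642.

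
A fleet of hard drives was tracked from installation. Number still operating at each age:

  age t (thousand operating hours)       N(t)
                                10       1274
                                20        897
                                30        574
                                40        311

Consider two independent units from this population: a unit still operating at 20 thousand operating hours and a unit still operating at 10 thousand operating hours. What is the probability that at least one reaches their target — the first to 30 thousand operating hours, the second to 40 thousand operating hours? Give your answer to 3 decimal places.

p₁ = N(30)/N(20) = 574/897 = 0.639911; p₂ = N(40)/N(10) = 311/1274 = 0.244113.
P(at least one) = 1 − (1−p₁)(1−p₂) = 1 − 0.360089 × 0.755887 = 0.727813.

0.728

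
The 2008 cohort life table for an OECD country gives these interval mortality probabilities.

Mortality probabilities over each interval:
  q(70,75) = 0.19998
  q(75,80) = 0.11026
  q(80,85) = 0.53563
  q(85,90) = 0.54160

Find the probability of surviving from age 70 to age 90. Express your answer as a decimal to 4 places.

P(survive 70→90) = (1 − 0.19998) × (1 − 0.11026) × (1 − 0.53563) × (1 − 0.54160).
= 0.80002 × 0.88974 × 0.46437 × 0.45840 = 0.151521.

0.1515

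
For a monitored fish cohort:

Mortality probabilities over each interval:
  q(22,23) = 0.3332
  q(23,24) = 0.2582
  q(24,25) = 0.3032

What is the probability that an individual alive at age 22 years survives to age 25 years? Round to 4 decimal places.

0.3447

P(survive 22→25) = (1 − 0.3332) × (1 − 0.2582) × (1 − 0.3032).
= 0.6668 × 0.7418 × 0.6968 = 0.344660.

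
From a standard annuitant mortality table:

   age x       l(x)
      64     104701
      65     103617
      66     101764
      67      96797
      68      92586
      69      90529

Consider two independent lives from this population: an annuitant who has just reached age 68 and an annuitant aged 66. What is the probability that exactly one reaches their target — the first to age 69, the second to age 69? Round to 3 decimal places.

p₁ = l(69)/l(68) = 90529/92586 = 0.977783; p₂ = l(69)/l(66) = 90529/101764 = 0.889598.
P(exactly one) = p₁(1−p₂) + (1−p₁)p₂ = 0.107949 + 0.019764 = 0.127713.

0.128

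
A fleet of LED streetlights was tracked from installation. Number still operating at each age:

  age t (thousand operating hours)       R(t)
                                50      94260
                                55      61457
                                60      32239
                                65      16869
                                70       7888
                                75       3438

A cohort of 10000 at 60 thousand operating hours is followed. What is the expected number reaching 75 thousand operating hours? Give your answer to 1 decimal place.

The relevant probability is 3438/32239 = 0.106641.
Expected number = 10000 × 0.106641 = 1066.4.

1066.4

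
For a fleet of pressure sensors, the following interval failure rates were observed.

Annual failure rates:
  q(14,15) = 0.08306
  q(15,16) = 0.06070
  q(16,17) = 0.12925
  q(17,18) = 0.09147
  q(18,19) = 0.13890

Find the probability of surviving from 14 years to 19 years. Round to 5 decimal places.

0.58672

P(survive 14→19) = (1 − 0.08306) × (1 − 0.06070) × (1 − 0.12925) × (1 − 0.09147) × (1 − 0.13890).
= 0.91694 × 0.93930 × 0.87075 × 0.90853 × 0.86110 = 0.586721.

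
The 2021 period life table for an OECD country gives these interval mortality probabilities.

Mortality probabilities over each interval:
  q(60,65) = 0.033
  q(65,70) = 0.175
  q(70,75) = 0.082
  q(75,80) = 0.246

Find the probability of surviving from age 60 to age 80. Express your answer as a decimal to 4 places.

0.5522

Chaining the interval survival probabilities: (1 − 0.033) × (1 − 0.175) × (1 − 0.082) × (1 − 0.246).
= 0.967 × 0.825 × 0.918 × 0.754 = 0.552198.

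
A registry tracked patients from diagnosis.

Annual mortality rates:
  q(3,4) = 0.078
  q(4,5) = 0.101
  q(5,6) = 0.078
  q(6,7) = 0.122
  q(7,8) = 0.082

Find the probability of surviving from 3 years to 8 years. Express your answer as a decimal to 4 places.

0.6160

Survival from 3 to 8 is the product of surviving each interval: (1 − 0.078) × (1 − 0.101) × (1 − 0.078) × (1 − 0.122) × (1 − 0.082).
= 0.922 × 0.899 × 0.922 × 0.878 × 0.918 = 0.615969.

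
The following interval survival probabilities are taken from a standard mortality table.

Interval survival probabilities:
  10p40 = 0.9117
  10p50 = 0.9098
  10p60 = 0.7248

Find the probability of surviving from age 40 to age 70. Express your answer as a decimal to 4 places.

30p40 = 0.9117 × 0.9098 × 0.7248.
= 0.601196.

0.6012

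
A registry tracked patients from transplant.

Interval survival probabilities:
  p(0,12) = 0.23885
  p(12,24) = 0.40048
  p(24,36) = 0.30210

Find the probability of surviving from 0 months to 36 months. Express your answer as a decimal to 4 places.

Chaining the interval survival probabilities: 0.23885 × 0.40048 × 0.30210.
= 0.028897.

0.0289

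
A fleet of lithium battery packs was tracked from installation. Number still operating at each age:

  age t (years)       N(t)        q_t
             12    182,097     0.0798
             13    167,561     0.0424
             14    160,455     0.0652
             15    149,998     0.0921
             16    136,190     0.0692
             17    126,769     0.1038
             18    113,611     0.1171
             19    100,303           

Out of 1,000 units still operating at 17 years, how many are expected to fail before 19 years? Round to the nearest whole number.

The relevant probability is 1 − 100,303/126,769 = 0.208773.
Expected number = 1,000 × 0.208773 = 209.

209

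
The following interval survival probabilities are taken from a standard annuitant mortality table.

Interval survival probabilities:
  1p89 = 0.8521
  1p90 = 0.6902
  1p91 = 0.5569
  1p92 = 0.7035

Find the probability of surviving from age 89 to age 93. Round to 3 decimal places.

The overall survival probability is 0.8521 × 0.6902 × 0.5569 × 0.7035.
= 0.230413.

0.230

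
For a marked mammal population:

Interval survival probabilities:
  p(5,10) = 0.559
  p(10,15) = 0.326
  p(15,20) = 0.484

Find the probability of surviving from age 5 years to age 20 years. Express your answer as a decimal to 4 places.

Survival from 5 to 20 is the product of surviving each interval: 0.559 × 0.326 × 0.484.
= 0.088201.

0.0882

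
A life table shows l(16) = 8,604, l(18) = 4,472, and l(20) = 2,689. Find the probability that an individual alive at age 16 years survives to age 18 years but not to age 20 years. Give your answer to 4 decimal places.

0.2072

This is the probability of reaching 18 but not 20, conditional on being alive at 16: (l(18) − l(20)) / l(16).
= (4,472 − 2,689) / 8,604 = 1,783 / 8,604 = 0.207229.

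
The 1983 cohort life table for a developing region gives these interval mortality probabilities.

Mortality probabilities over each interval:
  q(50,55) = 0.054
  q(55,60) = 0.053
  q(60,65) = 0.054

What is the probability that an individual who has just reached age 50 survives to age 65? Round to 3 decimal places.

P(survive 50→65) = (1 − 0.054) × (1 − 0.053) × (1 − 0.054).
= 0.946 × 0.947 × 0.946 = 0.847485.

0.847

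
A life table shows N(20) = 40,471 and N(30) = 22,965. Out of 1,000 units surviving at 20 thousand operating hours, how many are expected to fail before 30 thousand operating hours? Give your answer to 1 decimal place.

432.6

The relevant probability is 1 − 22,965/40,471 = 0.432557.
Expected number = 1,000 × 0.432557 = 432.6.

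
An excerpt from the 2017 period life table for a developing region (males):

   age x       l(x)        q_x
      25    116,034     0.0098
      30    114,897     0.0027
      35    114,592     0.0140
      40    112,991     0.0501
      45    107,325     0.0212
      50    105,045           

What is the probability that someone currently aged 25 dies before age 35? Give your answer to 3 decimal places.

0.012

P(die before 35 | alive at 25) = 1 − l(35)/l(25) = 1 − 114,592/116,034 = (1,442)/116,034 = 0.012427.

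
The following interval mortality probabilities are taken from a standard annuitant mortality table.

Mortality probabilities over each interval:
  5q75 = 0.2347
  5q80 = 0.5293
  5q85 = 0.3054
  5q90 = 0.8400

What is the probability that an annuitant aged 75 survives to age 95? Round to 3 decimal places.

0.040

Chaining the interval survival probabilities: (1 − 0.2347) × (1 − 0.5293) × (1 − 0.3054) × (1 − 0.8400).
= 0.7653 × 0.4707 × 0.6946 × 0.1600 = 0.040034.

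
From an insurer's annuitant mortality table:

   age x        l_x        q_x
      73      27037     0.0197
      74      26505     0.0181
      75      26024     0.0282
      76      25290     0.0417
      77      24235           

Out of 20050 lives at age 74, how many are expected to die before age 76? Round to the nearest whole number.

919

The relevant probability is 1 − 25290/26505 = 0.045840.
Expected number = 20050 × 0.045840 = 919.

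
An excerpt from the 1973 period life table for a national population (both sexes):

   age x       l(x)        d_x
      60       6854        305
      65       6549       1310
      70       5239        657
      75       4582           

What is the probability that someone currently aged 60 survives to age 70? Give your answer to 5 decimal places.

The conditional survival probability is l(70)/l(60) = 5239/6854 = 0.764371.

0.76437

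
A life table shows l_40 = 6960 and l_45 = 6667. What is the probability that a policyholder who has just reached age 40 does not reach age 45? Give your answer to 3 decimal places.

0.042

P(die before 45 | alive at 40) = 1 − l_45/l_40 = 1 − 6667/6960 = (293)/6960 = 0.042098.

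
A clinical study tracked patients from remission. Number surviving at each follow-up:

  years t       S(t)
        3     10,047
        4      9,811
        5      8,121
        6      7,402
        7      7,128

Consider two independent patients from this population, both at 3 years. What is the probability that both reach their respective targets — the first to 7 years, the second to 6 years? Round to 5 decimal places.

0.52269

p₁ = S(7)/S(3) = 7,128/10,047 = 0.709466; p₂ = S(6)/S(3) = 7,402/10,047 = 0.736737.
P(both) = p₁ × p₂ = 0.709466 × 0.736737 = 0.522690.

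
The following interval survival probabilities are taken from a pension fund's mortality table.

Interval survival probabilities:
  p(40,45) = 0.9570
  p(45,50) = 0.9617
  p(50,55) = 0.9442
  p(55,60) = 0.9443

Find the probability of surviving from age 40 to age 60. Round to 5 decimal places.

The overall survival probability is 0.9570 × 0.9617 × 0.9442 × 0.9443.
= 0.820589.

0.82059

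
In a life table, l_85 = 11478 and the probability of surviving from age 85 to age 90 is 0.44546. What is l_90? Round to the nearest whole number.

5113

l_90 = l_85 × p = 11478 × 0.44546 = 5113.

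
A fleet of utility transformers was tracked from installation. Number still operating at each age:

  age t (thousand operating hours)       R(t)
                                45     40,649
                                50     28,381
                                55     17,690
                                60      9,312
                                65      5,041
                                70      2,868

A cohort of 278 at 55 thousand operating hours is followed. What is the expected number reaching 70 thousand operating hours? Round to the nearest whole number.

The relevant probability is 2,868/17,690 = 0.162125.
Expected number = 278 × 0.162125 = 45.

45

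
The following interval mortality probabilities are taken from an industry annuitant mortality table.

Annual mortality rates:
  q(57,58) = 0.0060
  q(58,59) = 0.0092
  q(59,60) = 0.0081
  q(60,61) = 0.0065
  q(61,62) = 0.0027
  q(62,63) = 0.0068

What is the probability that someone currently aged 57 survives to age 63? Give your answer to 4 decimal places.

0.9613

Survival from 57 to 63 is the product of surviving each interval: (1 − 0.0060) × (1 − 0.0092) × (1 − 0.0081) × (1 − 0.0065) × (1 − 0.0027) × (1 − 0.0068).
= 0.9940 × 0.9908 × 0.9919 × 0.9935 × 0.9973 × 0.9932 = 0.961326.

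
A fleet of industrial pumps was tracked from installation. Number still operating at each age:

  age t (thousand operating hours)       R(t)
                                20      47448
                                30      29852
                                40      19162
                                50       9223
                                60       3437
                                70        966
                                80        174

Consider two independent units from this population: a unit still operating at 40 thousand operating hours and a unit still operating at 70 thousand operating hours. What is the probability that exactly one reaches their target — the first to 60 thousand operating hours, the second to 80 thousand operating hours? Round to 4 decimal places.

p₁ = R(60)/R(40) = 3437/19162 = 0.179365; p₂ = R(80)/R(70) = 174/966 = 0.180124.
P(exactly one) = p₁(1−p₂) + (1−p₁)p₂ = 0.147057 + 0.147816 = 0.294873.

0.2949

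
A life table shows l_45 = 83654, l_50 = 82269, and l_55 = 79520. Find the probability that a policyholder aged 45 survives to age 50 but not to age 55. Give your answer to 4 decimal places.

0.0329

We want 5|5q45 = (l_50 − l_55)/l_45.
This is the probability of reaching 50 but not 55, conditional on being alive at 45: (l_50 − l_55) / l_45.
= (82269 − 79520) / 83654 = 2749 / 83654 = 0.032862.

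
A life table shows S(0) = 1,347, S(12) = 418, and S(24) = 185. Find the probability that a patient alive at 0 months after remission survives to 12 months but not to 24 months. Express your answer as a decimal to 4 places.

This is the probability of reaching 12 but not 24, conditional on being alive at 0: (S(12) − S(24)) / S(0).
= (418 − 185) / 1,347 = 233 / 1,347 = 0.172977.

0.1730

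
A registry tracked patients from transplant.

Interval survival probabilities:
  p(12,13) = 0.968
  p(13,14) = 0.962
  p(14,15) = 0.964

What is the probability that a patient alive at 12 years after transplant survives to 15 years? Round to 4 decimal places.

0.8977

Chaining the interval survival probabilities: 0.968 × 0.962 × 0.964.
= 0.897692.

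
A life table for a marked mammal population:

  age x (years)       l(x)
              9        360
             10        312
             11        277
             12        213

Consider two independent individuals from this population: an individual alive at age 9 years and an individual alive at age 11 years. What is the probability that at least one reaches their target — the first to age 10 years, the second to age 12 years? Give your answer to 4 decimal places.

p₁ = l(10)/l(9) = 312/360 = 0.866667; p₂ = l(12)/l(11) = 213/277 = 0.768953.
P(at least one) = 1 − (1−p₁)(1−p₂) = 1 − 0.133333 × 0.231047 = 0.969194.

0.9692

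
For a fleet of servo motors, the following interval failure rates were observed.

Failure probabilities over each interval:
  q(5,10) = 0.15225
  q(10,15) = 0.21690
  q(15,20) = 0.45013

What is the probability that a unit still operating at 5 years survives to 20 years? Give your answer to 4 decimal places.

Survival from 5 to 20 is the product of surviving each interval: (1 − 0.15225) × (1 − 0.21690) × (1 − 0.45013).
= 0.84775 × 0.78310 × 0.54987 = 0.365044.

0.3650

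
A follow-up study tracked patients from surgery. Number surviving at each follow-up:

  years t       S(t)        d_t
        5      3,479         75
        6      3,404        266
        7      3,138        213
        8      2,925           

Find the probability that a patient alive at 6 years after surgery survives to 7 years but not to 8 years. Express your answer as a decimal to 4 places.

This is the probability of reaching 7 but not 8, conditional on being alive at 6: (S(7) − S(8)) / S(6).
= (3,138 − 2,925) / 3,404 = 213 / 3,404 = 0.062573.

0.0626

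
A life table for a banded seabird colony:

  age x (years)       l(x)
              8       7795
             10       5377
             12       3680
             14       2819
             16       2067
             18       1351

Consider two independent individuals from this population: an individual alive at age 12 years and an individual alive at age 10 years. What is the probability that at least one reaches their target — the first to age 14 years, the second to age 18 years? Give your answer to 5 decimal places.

p₁ = l(14)/l(12) = 2819/3680 = 0.766033; p₂ = l(18)/l(10) = 1351/5377 = 0.251255.
P(at least one) = 1 − (1−p₁)(1−p₂) = 1 − 0.233967 × 0.748745 = 0.824818.

0.82482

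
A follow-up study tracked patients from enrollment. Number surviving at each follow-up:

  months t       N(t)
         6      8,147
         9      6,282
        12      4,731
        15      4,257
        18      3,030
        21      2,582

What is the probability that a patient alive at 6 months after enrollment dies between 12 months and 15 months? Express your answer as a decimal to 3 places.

This is the probability of reaching 12 but not 15, conditional on being alive at 6: (N(12) − N(15)) / N(6).
= (4,731 − 4,257) / 8,147 = 474 / 8,147 = 0.058181.

0.058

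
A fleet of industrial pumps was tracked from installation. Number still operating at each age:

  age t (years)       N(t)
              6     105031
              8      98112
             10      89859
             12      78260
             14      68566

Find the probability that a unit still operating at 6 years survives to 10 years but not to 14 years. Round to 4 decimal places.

0.2027

This is the probability of reaching 10 but not 14, conditional on being operational at 6: (N(10) − N(14)) / N(6).
= (89859 − 68566) / 105031 = 21293 / 105031 = 0.202731.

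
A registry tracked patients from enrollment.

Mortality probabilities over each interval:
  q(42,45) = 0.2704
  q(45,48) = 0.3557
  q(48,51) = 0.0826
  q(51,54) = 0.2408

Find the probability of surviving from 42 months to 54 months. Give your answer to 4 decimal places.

Chaining the interval survival probabilities: (1 − 0.2704) × (1 − 0.3557) × (1 − 0.0826) × (1 − 0.2408).
= 0.7296 × 0.6443 × 0.9174 × 0.7592 = 0.327407.

0.3274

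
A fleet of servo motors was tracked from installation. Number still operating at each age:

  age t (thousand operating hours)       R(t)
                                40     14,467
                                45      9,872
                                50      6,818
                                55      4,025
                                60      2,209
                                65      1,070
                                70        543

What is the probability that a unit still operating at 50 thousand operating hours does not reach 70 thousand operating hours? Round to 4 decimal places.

P(fail before 70 | operational at 50) = 1 − R(70)/R(50) = 1 − 543/6,818 = (6,275)/6,818 = 0.920358.

0.9204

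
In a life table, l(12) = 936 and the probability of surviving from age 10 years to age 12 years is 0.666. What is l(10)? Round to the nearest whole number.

l(10) = l(12) / p = 936 / 0.666 = 1405.

1405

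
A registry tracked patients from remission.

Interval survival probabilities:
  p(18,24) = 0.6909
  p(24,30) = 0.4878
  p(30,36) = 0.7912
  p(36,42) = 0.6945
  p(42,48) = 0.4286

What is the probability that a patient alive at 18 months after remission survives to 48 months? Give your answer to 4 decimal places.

0.0794

Survival from 18 to 48 is the product of surviving each interval: 0.6909 × 0.4878 × 0.7912 × 0.6945 × 0.4286.
= 0.079372.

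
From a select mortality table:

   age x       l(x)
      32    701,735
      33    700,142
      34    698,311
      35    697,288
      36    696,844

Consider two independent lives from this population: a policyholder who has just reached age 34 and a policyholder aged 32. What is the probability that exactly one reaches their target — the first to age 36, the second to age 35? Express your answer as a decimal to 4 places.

p₁ = l(36)/l(34) = 696,844/698,311 = 0.997899; p₂ = l(35)/l(32) = 697,288/701,735 = 0.993663.
P(exactly one) = p₁(1−p₂) + (1−p₁)p₂ = 0.006324 + 0.002088 = 0.008411.

0.0084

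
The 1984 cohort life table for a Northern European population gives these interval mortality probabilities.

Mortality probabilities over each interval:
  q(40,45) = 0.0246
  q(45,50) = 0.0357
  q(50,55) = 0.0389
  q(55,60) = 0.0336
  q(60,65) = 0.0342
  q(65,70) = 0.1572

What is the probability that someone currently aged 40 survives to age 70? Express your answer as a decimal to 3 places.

0.711

Chaining the interval survival probabilities: (1 − 0.0246) × (1 − 0.0357) × (1 − 0.0389) × (1 − 0.0336) × (1 − 0.0342) × (1 − 0.1572).
= 0.9754 × 0.9643 × 0.9611 × 0.9664 × 0.9658 × 0.8428 = 0.711102.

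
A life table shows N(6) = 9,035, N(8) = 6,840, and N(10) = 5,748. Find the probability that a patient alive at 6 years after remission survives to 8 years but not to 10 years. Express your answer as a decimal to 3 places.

0.121

This is the probability of reaching 8 but not 10, conditional on being alive at 6: (N(8) − N(10)) / N(6).
= (6,840 − 5,748) / 9,035 = 1,092 / 9,035 = 0.120863.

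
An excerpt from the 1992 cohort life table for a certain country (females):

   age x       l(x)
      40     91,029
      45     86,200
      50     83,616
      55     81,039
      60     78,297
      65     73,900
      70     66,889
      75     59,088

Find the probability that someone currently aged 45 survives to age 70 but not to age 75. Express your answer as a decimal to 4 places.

0.0905

This is the probability of reaching 70 but not 75, conditional on being alive at 45: (l(70) − l(75)) / l(45).
= (66,889 − 59,088) / 86,200 = 7,801 / 86,200 = 0.090499.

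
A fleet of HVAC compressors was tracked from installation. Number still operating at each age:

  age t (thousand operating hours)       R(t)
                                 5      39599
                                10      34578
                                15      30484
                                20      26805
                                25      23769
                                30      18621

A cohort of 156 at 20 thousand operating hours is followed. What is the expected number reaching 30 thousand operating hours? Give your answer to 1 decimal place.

The relevant probability is 18621/26805 = 0.694684.
Expected number = 156 × 0.694684 = 108.4.

108.4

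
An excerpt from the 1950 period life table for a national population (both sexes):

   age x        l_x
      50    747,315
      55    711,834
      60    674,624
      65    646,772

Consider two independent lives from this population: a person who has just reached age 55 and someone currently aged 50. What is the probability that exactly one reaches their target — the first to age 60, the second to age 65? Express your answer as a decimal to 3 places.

0.173

p₁ = l_60/l_55 = 674,624/711,834 = 0.947727; p₂ = l_65/l_50 = 646,772/747,315 = 0.865461.
P(exactly one) = p₁(1−p₂) + (1−p₁)p₂ = 0.127506 + 0.045240 = 0.172746.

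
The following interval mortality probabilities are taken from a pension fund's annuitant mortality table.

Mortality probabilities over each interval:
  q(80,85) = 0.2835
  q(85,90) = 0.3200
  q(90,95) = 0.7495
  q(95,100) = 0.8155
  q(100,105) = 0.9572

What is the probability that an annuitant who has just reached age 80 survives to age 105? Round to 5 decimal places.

0.00096

Survival from 80 to 105 is the product of surviving each interval: (1 − 0.2835) × (1 − 0.3200) × (1 − 0.7495) × (1 − 0.8155) × (1 − 0.9572).
= 0.7165 × 0.6800 × 0.2505 × 0.1845 × 0.0428 = 0.000964.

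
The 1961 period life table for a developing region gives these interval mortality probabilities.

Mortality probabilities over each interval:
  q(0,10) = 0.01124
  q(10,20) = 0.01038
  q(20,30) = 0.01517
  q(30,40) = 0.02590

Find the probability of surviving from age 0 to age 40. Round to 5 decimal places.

Survival from 0 to 40 is the product of surviving each interval: (1 − 0.01124) × (1 − 0.01038) × (1 − 0.01517) × (1 − 0.02590).
= 0.98876 × 0.98962 × 0.98483 × 0.97410 = 0.938694.

0.93869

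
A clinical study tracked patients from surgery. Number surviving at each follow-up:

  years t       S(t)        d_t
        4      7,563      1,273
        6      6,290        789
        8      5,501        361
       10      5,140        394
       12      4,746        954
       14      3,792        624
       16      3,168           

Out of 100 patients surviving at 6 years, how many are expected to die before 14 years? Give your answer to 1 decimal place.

39.7

The relevant probability is 1 − 3,792/6,290 = 0.397138.
Expected number = 100 × 0.397138 = 39.7.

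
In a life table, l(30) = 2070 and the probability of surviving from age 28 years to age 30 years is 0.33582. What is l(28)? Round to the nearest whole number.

l(28) = l(30) / p = 2070 / 0.33582 = 6164.

6164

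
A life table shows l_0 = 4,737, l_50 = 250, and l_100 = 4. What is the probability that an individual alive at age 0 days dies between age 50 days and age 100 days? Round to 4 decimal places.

0.0519

This is the probability of reaching 50 but not 100, conditional on being alive at 0: (l_50 − l_100) / l_0.
= (250 − 4) / 4,737 = 246 / 4,737 = 0.051932.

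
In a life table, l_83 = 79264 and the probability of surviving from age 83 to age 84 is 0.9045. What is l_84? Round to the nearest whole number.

71694

l_84 = l_83 × p = 79264 × 0.9045 = 71694.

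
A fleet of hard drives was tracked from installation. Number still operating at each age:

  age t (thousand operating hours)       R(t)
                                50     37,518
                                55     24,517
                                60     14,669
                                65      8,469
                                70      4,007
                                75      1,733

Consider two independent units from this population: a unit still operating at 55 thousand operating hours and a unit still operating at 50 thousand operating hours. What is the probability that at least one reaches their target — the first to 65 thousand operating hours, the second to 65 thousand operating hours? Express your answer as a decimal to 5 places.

0.49319

p₁ = R(65)/R(55) = 8,469/24,517 = 0.345434; p₂ = R(65)/R(50) = 8,469/37,518 = 0.225732.
P(at least one) = 1 − (1−p₁)(1−p₂) = 1 − 0.654566 × 0.774268 = 0.493190.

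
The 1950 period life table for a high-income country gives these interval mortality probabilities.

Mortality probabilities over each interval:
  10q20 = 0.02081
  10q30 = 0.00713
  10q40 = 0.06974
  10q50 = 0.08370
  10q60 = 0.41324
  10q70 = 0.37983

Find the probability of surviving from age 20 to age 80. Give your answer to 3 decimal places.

Survival from 20 to 80 is the product of surviving each interval: (1 − 0.02081) × (1 − 0.00713) × (1 − 0.06974) × (1 − 0.08370) × (1 − 0.41324) × (1 − 0.37983).
= 0.97919 × 0.99287 × 0.93026 × 0.91630 × 0.58676 × 0.62017 = 0.301559.

0.302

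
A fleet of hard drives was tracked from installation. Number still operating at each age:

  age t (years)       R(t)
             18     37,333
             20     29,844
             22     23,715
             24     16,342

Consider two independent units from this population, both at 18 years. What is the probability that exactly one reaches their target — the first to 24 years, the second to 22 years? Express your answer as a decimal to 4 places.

0.5168

p₁ = R(24)/R(18) = 16,342/37,333 = 0.437736; p₂ = R(22)/R(18) = 23,715/37,333 = 0.635229.
P(exactly one) = p₁(1−p₂) + (1−p₁)p₂ = 0.159673 + 0.357166 = 0.516840.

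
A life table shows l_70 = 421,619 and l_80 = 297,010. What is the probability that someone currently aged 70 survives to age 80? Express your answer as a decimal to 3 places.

We want 10p70 = l_80/l_70.
The conditional survival probability is l_80/l_70 = 297,010/421,619 = 0.704451.

0.704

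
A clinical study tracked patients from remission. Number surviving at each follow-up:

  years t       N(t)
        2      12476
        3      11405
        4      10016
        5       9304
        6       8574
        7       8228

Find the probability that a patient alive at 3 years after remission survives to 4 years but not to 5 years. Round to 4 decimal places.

This is the probability of reaching 4 but not 5, conditional on being alive at 3: (N(4) − N(5)) / N(3).
= (10016 − 9304) / 11405 = 712 / 11405 = 0.062429.

0.0624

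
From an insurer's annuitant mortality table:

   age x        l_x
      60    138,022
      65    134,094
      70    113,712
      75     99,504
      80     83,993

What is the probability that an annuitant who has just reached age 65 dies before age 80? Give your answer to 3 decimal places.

P(die before 80 | alive at 65) = 1 − l_80/l_65 = 1 − 83,993/134,094 = (50,101)/134,094 = 0.373626.

0.374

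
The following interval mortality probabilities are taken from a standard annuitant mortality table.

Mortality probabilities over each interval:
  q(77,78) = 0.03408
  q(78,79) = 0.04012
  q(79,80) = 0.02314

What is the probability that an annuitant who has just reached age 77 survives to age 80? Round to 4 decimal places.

Survival from 77 to 80 is the product of surviving each interval: (1 − 0.03408) × (1 − 0.04012) × (1 − 0.02314).
= 0.96592 × 0.95988 × 0.97686 = 0.905713.

0.9057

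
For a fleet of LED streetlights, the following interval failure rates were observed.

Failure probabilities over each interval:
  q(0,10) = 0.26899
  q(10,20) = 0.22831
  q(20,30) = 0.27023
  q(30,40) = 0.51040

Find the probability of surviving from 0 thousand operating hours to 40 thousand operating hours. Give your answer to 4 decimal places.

The overall survival probability is (1 − 0.26899) × (1 − 0.22831) × (1 − 0.27023) × (1 − 0.51040).
= 0.73101 × 0.77169 × 0.72977 × 0.48960 = 0.201555.

0.2016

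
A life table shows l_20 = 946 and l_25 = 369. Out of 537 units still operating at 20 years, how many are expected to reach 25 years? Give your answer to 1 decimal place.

209.5

The relevant probability is 369/946 = 0.390063.
Expected number = 537 × 0.390063 = 209.5.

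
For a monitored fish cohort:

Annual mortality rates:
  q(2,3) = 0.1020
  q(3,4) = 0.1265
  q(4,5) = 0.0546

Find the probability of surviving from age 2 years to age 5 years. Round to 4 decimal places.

0.7416

Chaining the interval survival probabilities: (1 − 0.1020) × (1 − 0.1265) × (1 − 0.0546).
= 0.8980 × 0.8735 × 0.9454 = 0.741575.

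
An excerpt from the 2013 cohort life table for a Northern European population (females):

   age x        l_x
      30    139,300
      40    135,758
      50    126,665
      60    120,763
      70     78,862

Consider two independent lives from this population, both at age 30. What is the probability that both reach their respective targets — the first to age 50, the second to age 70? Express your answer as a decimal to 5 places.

p₁ = l_50/l_30 = 126,665/139,300 = 0.909296; p₂ = l_70/l_30 = 78,862/139,300 = 0.566131.
P(both) = p₁ × p₂ = 0.909296 × 0.566131 = 0.514781.

0.51478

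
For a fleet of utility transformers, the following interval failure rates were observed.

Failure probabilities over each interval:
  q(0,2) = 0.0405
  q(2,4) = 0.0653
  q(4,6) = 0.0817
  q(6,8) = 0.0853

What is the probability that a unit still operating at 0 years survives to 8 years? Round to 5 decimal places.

0.75332

P(survive 0→8) = (1 − 0.0405) × (1 − 0.0653) × (1 − 0.0817) × (1 − 0.0853).
= 0.9595 × 0.9347 × 0.9183 × 0.9147 = 0.753322.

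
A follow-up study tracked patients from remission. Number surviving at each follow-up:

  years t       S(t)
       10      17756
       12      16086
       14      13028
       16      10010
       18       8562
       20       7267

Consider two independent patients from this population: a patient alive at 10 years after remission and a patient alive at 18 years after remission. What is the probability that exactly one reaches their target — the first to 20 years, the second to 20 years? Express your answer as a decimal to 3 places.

0.563

p₁ = S(20)/S(10) = 7267/17756 = 0.409270; p₂ = S(20)/S(18) = 7267/8562 = 0.848750.
P(exactly one) = p₁(1−p₂) + (1−p₁)p₂ = 0.061902 + 0.501382 = 0.563284.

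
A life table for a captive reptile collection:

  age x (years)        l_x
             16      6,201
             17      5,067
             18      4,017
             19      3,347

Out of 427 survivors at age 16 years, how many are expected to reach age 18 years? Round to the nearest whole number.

The relevant probability is 4,017/6,201 = 0.647799.
Expected number = 427 × 0.647799 = 277.

277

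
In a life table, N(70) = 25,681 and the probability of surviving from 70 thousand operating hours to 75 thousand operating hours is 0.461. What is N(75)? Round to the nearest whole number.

11839

N(75) = N(70) × p = 25,681 × 0.461 = 11839.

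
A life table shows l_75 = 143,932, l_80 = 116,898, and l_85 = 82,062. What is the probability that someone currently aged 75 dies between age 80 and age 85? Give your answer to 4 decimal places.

We want 5|5q75 = (l_80 − l_85)/l_75.
This is the probability of reaching 80 but not 85, conditional on being alive at 75: (l_80 − l_85) / l_75.
= (116,898 − 82,062) / 143,932 = 34,836 / 143,932 = 0.242031.

0.2420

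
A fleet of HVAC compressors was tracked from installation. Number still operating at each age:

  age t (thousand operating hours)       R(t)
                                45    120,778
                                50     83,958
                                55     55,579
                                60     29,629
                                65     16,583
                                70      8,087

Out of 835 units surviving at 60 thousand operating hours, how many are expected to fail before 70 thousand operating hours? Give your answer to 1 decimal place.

607.1

The relevant probability is 1 − 8,087/29,629 = 0.727058.
Expected number = 835 × 0.727058 = 607.1.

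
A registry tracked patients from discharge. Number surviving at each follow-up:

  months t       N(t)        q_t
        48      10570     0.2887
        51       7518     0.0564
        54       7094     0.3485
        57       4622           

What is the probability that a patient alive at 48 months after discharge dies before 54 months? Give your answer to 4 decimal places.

P(die before 54 | alive at 48) = 1 − N(54)/N(48) = 1 − 7094/10570 = (3476)/10570 = 0.328855.

0.3289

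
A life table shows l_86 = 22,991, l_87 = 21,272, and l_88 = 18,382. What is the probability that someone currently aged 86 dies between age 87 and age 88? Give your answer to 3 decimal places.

0.126

We want 1|1q86 = (l_87 − l_88)/l_86.
This is the probability of reaching 87 but not 88, conditional on being alive at 86: (l_87 − l_88) / l_86.
= (21,272 − 18,382) / 22,991 = 2,890 / 22,991 = 0.125701.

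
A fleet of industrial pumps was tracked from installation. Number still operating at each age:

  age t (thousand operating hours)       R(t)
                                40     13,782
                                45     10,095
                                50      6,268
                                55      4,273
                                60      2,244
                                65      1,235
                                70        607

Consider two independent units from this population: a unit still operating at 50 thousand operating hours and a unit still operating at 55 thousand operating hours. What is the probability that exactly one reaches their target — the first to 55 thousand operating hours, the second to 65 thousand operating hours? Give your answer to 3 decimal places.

0.577

p₁ = R(55)/R(50) = 4,273/6,268 = 0.681717; p₂ = R(65)/R(55) = 1,235/4,273 = 0.289024.
P(exactly one) = p₁(1−p₂) + (1−p₁)p₂ = 0.484684 + 0.091991 = 0.576676.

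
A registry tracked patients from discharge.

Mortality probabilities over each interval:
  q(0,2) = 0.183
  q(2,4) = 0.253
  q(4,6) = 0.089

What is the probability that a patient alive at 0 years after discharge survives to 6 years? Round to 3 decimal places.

0.556

P(survive 0→6) = (1 − 0.183) × (1 − 0.253) × (1 − 0.089).
= 0.817 × 0.747 × 0.911 = 0.555982.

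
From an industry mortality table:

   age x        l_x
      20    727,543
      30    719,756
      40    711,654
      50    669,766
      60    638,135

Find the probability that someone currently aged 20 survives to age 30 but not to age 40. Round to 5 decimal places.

This is the probability of reaching 30 but not 40, conditional on being alive at 20: (l_30 − l_40) / l_20.
= (719,756 − 711,654) / 727,543 = 8,102 / 727,543 = 0.011136.

0.01114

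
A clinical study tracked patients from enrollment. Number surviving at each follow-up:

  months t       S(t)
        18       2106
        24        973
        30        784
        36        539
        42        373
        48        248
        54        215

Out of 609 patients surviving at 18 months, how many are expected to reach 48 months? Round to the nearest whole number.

72

The relevant probability is 248/2106 = 0.117759.
Expected number = 609 × 0.117759 = 72.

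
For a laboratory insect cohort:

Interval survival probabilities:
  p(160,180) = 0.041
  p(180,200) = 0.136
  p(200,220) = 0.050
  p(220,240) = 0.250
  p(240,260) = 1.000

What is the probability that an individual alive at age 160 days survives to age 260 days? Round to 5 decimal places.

0.00007

P(survive 160→260) = 0.041 × 0.136 × 0.050 × 0.250 × 1.000.
= 0.000070.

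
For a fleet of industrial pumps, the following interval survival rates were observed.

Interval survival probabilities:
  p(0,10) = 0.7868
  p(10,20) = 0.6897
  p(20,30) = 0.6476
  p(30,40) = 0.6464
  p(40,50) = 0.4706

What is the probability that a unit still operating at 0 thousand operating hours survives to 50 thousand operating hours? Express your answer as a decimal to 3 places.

The overall survival probability is 0.7868 × 0.6897 × 0.6476 × 0.6464 × 0.4706.
= 0.106902.

0.107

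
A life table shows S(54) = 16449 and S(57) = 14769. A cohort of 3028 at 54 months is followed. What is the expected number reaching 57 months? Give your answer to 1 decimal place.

2718.7

The relevant probability is 14769/16449 = 0.897866.
Expected number = 3028 × 0.897866 = 2718.7.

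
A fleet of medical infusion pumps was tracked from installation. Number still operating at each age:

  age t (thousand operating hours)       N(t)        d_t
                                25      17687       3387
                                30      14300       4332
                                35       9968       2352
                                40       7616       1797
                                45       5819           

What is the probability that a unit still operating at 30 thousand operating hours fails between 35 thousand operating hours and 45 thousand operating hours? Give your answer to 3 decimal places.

This is the probability of reaching 35 but not 45, conditional on being operational at 30: (N(35) − N(45)) / N(30).
= (9968 − 5819) / 14300 = 4149 / 14300 = 0.290140.

0.290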